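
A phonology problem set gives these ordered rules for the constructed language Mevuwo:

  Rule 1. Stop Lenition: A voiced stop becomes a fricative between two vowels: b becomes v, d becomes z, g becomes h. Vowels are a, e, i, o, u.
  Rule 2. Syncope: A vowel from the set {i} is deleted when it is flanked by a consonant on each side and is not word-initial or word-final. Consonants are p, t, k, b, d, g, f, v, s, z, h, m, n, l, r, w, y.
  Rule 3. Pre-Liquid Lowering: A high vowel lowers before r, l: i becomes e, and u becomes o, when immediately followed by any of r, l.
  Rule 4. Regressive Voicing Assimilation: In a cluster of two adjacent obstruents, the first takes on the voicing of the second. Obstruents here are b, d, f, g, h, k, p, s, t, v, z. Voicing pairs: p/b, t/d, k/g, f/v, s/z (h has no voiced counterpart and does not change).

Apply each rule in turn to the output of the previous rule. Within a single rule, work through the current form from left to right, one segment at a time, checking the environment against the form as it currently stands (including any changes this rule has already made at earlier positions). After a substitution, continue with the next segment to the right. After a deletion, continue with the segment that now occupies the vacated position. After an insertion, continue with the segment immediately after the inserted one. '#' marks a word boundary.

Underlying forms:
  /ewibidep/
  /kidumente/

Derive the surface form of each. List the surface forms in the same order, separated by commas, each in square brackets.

/ewibidep/:
  Rule 1 Stop Lenition: [ewibidep] → [ewivizep]
  Rule 2 Syncope: [ewivizep] → [ewvzep]
  Rule 3 Pre-Liquid Lowering: no change — [ewvzep]
  Rule 4 Regressive Voicing Assimilation: no change — [ewvzep]
/kidumente/:
  Rule 1 Stop Lenition: [kidumente] → [kizumente]
  Rule 2 Syncope: [kizumente] → [kzumente]
  Rule 3 Pre-Liquid Lowering: no change — [kzumente]
  Rule 4 Regressive Voicing Assimilation: [kzumente] → [gzumente]

[ewvzep], [gzumente]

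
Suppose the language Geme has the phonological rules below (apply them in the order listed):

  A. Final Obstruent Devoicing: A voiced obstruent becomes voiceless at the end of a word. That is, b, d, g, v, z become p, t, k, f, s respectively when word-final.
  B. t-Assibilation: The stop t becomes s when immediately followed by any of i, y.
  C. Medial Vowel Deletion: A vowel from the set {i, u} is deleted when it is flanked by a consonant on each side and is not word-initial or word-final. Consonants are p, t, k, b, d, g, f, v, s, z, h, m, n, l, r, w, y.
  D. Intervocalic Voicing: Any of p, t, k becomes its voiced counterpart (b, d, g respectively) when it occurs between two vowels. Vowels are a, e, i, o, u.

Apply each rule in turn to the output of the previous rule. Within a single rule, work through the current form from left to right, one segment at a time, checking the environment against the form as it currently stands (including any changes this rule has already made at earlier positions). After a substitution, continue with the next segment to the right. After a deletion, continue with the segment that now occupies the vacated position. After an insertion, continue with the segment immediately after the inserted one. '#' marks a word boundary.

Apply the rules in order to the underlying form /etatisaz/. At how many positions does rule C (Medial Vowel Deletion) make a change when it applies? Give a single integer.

1

A Final Obstruent Devoicing: [etatisaz] → [etatisas]
B t-Assibilation: [etatisas] → [etasisas]
C Medial Vowel Deletion: [etasisas] → [etassas]
D Intervocalic Voicing: [etassas] → [edassas]
Rule C changed 1 position(s).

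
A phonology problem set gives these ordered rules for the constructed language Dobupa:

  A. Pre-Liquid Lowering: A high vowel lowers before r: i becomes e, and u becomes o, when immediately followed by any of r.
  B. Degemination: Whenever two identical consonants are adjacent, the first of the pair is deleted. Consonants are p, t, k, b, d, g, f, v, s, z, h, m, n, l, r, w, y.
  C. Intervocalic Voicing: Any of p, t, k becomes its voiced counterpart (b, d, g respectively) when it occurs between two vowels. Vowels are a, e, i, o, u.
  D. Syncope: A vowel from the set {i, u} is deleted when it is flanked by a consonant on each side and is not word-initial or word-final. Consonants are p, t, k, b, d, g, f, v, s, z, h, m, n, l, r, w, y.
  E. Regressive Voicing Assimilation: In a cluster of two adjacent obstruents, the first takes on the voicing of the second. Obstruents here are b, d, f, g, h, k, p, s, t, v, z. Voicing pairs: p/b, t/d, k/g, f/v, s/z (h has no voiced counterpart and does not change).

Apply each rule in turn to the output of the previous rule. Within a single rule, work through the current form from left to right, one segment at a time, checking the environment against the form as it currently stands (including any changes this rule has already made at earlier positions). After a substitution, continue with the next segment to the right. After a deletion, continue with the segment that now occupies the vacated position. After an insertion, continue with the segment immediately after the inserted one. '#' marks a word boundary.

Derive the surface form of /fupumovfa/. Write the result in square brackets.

[vbmoffa]

A Pre-Liquid Lowering: no change — [fupumovfa]
B Degemination: no change — [fupumovfa]
C Intervocalic Voicing: [fupumovfa] → [fubumovfa]
D Syncope: [fubumovfa] → [fbmovfa]
E Regressive Voicing Assimilation: [fbmovfa] → [vbmoffa]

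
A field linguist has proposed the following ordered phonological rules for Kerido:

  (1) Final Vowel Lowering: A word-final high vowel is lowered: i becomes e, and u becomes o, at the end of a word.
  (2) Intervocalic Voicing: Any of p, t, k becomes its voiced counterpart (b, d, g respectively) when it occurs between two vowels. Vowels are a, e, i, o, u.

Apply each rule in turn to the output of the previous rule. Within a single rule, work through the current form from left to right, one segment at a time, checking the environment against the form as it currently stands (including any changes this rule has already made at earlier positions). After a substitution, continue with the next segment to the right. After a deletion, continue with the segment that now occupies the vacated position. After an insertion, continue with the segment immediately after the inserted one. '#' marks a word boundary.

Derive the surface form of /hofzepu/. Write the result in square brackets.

[hofzebo]

(1) Final Vowel Lowering: [hofzepu] → [hofzepo]
(2) Intervocalic Voicing: [hofzepo] → [hofzebo]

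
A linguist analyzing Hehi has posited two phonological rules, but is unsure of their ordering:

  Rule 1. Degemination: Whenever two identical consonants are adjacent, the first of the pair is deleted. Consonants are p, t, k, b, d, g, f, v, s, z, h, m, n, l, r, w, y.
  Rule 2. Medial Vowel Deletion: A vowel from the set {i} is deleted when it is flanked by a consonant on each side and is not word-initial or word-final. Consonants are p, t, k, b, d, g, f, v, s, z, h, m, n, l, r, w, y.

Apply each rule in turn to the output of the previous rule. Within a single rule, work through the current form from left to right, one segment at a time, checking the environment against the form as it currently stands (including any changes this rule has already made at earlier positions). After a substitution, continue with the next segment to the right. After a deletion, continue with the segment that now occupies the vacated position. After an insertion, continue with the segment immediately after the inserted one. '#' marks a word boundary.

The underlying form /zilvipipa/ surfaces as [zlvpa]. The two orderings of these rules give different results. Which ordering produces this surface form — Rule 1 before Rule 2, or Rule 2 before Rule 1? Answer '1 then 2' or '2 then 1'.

Order 1 then 2:
  1 Degemination: no change — [zilvipipa]
  2 Medial Vowel Deletion: [zilvipipa] → [zlvppa]
  result: [zlvppa]
Order 2 then 1:
  2 Medial Vowel Deletion: [zilvipipa] → [zlvppa]
  1 Degemination: [zlvppa] → [zlvpa]
  result: [zlvpa]

2 then 1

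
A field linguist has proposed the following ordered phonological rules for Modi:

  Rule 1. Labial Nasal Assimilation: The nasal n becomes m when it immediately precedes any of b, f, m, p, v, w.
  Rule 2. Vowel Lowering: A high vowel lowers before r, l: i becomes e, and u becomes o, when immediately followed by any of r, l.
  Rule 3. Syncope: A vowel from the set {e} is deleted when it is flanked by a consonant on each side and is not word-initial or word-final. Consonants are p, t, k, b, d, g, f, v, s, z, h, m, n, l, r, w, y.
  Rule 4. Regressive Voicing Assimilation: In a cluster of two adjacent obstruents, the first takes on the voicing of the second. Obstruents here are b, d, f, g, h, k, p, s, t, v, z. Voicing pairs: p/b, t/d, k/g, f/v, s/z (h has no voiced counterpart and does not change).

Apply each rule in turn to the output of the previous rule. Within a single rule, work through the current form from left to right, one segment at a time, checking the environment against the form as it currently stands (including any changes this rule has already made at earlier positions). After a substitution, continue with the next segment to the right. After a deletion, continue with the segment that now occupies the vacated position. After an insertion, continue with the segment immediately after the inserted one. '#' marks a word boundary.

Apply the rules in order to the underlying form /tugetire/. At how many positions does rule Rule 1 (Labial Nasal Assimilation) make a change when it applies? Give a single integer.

0

Rule 1 Labial Nasal Assimilation: no change — [tugetire]
Rule 2 Vowel Lowering: [tugetire] → [tugetere]
Rule 3 Syncope: [tugetere] → [tugtre]
Rule 4 Regressive Voicing Assimilation: [tugtre] → [tuktre]
Rule Rule 1 changed 0 position(s).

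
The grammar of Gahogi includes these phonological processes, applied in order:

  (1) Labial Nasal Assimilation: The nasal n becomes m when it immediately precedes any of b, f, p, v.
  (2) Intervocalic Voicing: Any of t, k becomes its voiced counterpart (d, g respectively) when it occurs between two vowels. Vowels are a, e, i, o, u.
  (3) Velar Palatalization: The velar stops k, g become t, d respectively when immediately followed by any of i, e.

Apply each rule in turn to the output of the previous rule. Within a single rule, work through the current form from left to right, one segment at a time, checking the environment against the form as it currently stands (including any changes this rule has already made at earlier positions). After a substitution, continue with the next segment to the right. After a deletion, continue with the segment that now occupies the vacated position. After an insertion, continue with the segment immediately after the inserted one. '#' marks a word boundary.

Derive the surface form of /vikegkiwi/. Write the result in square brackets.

[videgtiwi]

(1) Labial Nasal Assimilation: no change — [vikegkiwi]
(2) Intervocalic Voicing: [vikegkiwi] → [vigegkiwi]
(3) Velar Palatalization: [vigegkiwi] → [videgtiwi]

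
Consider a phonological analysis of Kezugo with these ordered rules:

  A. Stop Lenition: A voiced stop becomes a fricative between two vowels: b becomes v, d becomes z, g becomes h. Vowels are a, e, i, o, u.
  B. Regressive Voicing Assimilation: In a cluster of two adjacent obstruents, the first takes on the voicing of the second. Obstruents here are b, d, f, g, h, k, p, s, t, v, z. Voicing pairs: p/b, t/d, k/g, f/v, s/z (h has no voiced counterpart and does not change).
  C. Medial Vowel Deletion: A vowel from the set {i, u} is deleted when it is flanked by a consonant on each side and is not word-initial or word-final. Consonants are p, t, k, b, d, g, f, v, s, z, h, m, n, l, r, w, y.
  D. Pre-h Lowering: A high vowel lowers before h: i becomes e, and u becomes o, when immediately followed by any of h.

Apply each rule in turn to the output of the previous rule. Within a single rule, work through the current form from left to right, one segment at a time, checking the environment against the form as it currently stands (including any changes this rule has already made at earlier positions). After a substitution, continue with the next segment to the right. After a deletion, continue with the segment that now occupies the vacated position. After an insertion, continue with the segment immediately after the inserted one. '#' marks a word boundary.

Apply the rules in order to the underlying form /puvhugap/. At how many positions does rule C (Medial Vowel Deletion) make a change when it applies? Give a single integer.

2

A Stop Lenition: [puvhugap] → [puvhuhap]
B Regressive Voicing Assimilation: [puvhuhap] → [pufhuhap]
C Medial Vowel Deletion: [pufhuhap] → [pfhhap]
D Pre-h Lowering: no change — [pfhhap]
Rule C changed 2 position(s).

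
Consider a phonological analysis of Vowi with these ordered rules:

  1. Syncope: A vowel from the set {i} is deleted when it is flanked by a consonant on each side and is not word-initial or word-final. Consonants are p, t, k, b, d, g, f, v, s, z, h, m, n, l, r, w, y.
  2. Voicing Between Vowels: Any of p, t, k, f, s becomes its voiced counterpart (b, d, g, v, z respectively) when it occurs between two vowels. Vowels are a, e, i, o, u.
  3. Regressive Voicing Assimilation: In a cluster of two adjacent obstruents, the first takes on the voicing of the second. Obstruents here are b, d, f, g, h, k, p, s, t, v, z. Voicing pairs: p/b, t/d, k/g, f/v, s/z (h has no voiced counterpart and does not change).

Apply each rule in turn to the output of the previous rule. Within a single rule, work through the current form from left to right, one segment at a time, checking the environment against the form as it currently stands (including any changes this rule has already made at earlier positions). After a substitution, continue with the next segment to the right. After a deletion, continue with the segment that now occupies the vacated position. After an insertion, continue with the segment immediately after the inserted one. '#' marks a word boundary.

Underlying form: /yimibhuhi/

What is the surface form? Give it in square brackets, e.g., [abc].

1 Syncope: [yimibhuhi] → [ymbhuhi]
2 Voicing Between Vowels: no change — [ymbhuhi]
3 Regressive Voicing Assimilation: [ymbhuhi] → [ymphuhi]

[ymphuhi]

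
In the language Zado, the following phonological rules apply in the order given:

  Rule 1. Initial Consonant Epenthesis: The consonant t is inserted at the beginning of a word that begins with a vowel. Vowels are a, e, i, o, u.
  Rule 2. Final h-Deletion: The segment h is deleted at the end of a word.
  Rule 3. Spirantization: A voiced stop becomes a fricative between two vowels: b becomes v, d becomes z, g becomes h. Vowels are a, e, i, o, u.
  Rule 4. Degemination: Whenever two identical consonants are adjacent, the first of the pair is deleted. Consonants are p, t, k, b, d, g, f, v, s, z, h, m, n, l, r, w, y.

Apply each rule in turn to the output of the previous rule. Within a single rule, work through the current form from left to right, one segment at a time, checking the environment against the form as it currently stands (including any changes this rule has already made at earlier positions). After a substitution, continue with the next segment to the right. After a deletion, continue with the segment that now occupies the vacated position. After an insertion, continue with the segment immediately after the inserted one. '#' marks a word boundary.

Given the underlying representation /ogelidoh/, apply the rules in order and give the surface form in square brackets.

[tohelizo]

Rule 1 Initial Consonant Epenthesis: [ogelidoh] → [togelidoh]
Rule 2 Final h-Deletion: [togelidoh] → [togelido]
Rule 3 Spirantization: [togelido] → [tohelizo]
Rule 4 Degemination: no change — [tohelizo]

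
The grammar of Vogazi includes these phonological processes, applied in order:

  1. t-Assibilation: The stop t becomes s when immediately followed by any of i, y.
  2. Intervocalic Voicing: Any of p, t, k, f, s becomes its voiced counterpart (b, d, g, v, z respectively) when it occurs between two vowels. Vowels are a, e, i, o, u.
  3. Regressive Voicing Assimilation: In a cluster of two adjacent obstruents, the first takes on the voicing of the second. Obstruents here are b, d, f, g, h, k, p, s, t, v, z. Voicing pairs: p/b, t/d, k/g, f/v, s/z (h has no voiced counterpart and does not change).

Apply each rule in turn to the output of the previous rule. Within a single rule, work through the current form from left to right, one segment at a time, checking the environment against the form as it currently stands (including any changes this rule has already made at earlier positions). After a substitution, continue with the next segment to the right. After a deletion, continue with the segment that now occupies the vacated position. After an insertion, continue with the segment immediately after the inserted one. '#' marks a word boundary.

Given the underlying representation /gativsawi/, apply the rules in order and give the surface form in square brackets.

[gazifsawi]

1 t-Assibilation: [gativsawi] → [gasivsawi]
2 Intervocalic Voicing: [gasivsawi] → [gazivsawi]
3 Regressive Voicing Assimilation: [gazivsawi] → [gazifsawi]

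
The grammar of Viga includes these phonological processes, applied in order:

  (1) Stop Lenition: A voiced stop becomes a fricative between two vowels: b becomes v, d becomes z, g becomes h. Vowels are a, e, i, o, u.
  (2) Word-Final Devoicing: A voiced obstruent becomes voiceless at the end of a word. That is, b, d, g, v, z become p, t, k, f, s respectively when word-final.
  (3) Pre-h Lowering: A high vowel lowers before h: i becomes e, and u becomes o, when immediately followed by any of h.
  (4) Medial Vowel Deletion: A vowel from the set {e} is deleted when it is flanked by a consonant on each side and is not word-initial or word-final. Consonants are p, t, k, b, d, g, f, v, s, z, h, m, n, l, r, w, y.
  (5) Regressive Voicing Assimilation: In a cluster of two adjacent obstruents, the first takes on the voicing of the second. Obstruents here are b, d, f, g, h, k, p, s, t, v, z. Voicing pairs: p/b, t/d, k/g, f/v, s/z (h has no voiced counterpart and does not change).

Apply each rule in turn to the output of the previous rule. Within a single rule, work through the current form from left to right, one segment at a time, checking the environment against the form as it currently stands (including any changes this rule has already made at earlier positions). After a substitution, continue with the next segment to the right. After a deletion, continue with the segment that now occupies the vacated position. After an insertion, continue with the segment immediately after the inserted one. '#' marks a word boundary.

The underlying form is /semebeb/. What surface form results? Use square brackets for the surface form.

[smfp]

(1) Stop Lenition: [semebeb] → [semeveb]
(2) Word-Final Devoicing: [semeveb] → [semevep]
(3) Pre-h Lowering: no change — [semevep]
(4) Medial Vowel Deletion: [semevep] → [smvp]
(5) Regressive Voicing Assimilation: [smvp] → [smfp]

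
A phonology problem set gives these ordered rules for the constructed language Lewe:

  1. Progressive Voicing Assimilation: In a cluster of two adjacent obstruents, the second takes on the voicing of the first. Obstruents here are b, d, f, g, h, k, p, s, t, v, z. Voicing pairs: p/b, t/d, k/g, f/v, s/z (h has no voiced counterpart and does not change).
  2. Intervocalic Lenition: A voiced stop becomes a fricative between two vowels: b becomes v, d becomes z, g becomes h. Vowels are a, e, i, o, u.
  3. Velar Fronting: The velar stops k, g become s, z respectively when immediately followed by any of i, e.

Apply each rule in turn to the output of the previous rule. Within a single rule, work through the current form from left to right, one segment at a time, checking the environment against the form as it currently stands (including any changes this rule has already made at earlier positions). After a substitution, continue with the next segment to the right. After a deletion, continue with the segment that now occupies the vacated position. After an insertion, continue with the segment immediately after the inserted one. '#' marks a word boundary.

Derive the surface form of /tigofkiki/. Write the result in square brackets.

[tihofsisi]

1 Progressive Voicing Assimilation: no change — [tigofkiki]
2 Intervocalic Lenition: [tigofkiki] → [tihofkiki]
3 Velar Fronting: [tihofkiki] → [tihofsisi]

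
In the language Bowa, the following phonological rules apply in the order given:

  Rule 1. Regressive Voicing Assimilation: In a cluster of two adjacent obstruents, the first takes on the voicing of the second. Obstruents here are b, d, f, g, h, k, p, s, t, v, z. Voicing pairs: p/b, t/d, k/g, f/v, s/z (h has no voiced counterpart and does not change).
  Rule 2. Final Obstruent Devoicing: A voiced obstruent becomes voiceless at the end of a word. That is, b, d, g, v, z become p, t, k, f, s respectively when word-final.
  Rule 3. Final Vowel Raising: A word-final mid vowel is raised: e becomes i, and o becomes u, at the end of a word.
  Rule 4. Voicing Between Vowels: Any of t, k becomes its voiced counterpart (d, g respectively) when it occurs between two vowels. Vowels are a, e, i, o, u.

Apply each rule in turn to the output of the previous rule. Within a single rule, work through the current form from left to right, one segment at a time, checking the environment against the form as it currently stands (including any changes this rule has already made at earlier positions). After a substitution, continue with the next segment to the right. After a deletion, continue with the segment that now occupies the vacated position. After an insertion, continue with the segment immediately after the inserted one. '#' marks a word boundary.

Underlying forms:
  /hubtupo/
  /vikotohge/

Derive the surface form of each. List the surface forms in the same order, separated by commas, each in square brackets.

/hubtupo/:
  Rule 1 Regressive Voicing Assimilation: [hubtupo] → [huptupo]
  Rule 2 Final Obstruent Devoicing: no change — [huptupo]
  Rule 3 Final Vowel Raising: [huptupo] → [huptupu]
  Rule 4 Voicing Between Vowels: no change — [huptupu]
/vikotohge/:
  Rule 1 Regressive Voicing Assimilation: no change — [vikotohge]
  Rule 2 Final Obstruent Devoicing: no change — [vikotohge]
  Rule 3 Final Vowel Raising: [vikotohge] → [vikotohgi]
  Rule 4 Voicing Between Vowels: [vikotohgi] → [vigodohgi]

[huptupu], [vigodohgi]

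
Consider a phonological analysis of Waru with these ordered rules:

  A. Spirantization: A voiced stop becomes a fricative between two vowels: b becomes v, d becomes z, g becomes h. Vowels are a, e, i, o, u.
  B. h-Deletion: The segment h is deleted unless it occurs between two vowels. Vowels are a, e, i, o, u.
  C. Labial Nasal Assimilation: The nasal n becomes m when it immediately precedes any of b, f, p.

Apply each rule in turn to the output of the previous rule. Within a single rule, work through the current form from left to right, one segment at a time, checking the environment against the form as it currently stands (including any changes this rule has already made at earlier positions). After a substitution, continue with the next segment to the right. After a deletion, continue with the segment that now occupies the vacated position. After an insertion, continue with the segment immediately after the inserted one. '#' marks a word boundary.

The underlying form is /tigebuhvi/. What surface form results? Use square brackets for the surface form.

A Spirantization: [tigebuhvi] → [tihevuhvi]
B h-Deletion: [tihevuhvi] → [tihevuvi]
C Labial Nasal Assimilation: no change — [tihevuvi]

[tihevuvi]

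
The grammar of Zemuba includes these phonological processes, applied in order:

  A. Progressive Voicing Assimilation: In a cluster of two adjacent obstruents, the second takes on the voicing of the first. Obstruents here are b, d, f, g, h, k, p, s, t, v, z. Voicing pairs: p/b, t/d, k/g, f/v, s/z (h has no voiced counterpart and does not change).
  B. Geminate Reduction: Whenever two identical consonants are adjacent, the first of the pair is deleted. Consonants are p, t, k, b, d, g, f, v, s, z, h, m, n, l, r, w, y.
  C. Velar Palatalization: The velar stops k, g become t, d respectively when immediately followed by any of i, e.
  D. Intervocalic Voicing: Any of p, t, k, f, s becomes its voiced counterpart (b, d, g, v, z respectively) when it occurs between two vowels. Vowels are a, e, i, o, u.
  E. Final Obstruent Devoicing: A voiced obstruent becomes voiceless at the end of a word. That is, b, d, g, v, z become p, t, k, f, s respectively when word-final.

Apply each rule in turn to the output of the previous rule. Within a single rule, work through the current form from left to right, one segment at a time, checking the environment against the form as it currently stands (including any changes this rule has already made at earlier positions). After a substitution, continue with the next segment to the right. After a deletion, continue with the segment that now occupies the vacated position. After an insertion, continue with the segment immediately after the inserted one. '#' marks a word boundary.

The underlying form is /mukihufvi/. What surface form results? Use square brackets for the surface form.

[mudihuvi]

A Progressive Voicing Assimilation: [mukihufvi] → [mukihuffi]
B Geminate Reduction: [mukihuffi] → [mukihufi]
C Velar Palatalization: [mukihufi] → [mutihufi]
D Intervocalic Voicing: [mutihufi] → [mudihuvi]
E Final Obstruent Devoicing: no change — [mudihuvi]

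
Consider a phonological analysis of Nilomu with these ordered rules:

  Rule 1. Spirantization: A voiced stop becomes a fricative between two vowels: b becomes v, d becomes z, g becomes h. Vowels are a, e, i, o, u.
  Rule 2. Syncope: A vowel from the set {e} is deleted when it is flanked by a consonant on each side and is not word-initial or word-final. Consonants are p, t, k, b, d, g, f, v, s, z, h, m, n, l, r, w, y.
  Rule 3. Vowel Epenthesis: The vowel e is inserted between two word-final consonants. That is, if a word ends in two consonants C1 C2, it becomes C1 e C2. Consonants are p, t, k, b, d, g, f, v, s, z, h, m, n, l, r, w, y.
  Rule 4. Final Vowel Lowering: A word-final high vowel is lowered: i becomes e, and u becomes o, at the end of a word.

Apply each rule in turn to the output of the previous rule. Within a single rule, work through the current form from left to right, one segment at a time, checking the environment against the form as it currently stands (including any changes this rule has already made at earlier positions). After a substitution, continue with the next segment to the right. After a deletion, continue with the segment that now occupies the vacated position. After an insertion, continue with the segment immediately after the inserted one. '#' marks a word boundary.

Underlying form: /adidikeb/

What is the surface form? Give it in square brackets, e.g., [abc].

Rule 1 Spirantization: [adidikeb] → [azizikeb]
Rule 2 Syncope: [azizikeb] → [azizikb]
Rule 3 Vowel Epenthesis: [azizikb] → [azizikeb]
Rule 4 Final Vowel Lowering: no change — [azizikeb]

[azizikeb]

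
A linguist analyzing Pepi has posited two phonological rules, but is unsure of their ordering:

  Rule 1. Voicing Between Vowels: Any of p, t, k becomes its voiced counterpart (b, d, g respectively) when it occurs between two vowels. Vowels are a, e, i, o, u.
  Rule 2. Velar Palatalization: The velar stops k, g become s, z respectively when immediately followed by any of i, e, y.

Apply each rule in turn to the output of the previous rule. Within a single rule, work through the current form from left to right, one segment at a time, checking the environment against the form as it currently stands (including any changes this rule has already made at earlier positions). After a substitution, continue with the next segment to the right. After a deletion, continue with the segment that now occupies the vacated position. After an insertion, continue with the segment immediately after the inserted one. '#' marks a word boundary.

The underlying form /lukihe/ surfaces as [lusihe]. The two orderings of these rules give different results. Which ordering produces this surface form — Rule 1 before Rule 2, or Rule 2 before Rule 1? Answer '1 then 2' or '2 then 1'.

Order 1 then 2:
  1 Voicing Between Vowels: [lukihe] → [lugihe]
  2 Velar Palatalization: [lugihe] → [luzihe]
  result: [luzihe]
Order 2 then 1:
  2 Velar Palatalization: [lukihe] → [lusihe]
  1 Voicing Between Vowels: no change — [lusihe]
  result: [lusihe]

2 then 1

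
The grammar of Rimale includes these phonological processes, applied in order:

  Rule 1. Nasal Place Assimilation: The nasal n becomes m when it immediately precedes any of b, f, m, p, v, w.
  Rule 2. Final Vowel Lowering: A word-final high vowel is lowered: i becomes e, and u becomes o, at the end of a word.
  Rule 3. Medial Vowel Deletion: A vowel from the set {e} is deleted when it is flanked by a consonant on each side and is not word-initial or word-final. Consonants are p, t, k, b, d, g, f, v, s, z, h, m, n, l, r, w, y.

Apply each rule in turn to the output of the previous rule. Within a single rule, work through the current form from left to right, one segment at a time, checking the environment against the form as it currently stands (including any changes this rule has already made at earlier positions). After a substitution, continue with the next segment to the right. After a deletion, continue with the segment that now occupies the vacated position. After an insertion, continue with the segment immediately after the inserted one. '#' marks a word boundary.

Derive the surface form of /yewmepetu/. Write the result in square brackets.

[ywmpto]

Rule 1 Nasal Place Assimilation: no change — [yewmepetu]
Rule 2 Final Vowel Lowering: [yewmepetu] → [yewmepeto]
Rule 3 Medial Vowel Deletion: [yewmepeto] → [ywmpto]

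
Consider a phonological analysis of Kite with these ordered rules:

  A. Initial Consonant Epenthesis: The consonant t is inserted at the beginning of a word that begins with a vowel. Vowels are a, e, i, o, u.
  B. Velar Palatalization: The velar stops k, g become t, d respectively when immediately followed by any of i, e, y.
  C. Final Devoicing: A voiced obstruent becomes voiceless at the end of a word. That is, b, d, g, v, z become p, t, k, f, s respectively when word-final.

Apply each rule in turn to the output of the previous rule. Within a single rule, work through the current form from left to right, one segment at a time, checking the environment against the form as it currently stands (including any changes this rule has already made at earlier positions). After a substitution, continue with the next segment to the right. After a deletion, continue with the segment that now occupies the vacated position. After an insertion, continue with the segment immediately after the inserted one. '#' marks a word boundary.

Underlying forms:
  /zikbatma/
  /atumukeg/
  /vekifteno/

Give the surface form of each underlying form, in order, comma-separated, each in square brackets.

/zikbatma/:
  A Initial Consonant Epenthesis: no change — [zikbatma]
  B Velar Palatalization: no change — [zikbatma]
  C Final Devoicing: no change — [zikbatma]
/atumukeg/:
  A Initial Consonant Epenthesis: [atumukeg] → [tatumukeg]
  B Velar Palatalization: [tatumukeg] → [tatumuteg]
  C Final Devoicing: [tatumuteg] → [tatumutek]
/vekifteno/:
  A Initial Consonant Epenthesis: no change — [vekifteno]
  B Velar Palatalization: [vekifteno] → [vetifteno]
  C Final Devoicing: no change — [vetifteno]

[zikbatma], [tatumutek], [vetifteno]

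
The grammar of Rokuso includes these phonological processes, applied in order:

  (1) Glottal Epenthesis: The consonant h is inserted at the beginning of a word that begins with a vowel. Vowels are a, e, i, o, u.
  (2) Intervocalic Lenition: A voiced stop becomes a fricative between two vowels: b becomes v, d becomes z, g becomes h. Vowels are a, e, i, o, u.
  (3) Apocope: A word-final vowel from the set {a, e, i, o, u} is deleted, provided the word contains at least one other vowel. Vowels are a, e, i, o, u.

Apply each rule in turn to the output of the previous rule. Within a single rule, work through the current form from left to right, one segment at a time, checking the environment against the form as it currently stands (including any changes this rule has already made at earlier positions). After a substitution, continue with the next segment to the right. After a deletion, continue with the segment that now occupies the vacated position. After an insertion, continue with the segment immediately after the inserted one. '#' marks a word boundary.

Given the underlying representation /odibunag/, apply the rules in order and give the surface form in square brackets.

[hozivunag]

(1) Glottal Epenthesis: [odibunag] → [hodibunag]
(2) Intervocalic Lenition: [hodibunag] → [hozivunag]
(3) Apocope: no change — [hozivunag]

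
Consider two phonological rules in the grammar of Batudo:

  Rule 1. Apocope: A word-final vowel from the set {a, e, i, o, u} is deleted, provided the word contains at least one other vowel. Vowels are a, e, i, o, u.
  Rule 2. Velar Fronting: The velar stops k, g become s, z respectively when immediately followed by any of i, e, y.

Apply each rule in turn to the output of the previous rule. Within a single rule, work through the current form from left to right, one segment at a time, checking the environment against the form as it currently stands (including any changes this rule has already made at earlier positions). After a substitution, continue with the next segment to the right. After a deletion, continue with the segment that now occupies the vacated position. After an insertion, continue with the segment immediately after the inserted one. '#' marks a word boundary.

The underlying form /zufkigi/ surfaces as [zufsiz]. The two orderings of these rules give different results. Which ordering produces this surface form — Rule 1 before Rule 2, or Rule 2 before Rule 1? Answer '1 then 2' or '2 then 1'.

2 then 1

Order 1 then 2:
  1 Apocope: [zufkigi] → [zufkig]
  2 Velar Fronting: [zufkig] → [zufsig]
  result: [zufsig]
Order 2 then 1:
  2 Velar Fronting: [zufkigi] → [zufsizi]
  1 Apocope: [zufsizi] → [zufsiz]
  result: [zufsiz]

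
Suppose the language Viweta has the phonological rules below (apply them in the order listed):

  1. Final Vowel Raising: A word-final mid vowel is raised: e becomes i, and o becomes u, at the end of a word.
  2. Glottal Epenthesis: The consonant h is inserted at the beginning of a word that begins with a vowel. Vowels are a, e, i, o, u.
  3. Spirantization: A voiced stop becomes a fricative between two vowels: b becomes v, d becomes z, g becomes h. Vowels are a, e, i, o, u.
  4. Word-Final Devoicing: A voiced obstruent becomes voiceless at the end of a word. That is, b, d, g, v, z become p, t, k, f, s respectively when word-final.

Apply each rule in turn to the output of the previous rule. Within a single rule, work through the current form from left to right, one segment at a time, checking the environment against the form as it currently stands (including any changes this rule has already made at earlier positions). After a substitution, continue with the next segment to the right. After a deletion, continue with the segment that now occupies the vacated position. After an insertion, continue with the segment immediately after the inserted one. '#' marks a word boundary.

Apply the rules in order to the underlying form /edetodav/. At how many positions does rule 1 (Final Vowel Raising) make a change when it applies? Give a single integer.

1 Final Vowel Raising: no change — [edetodav]
2 Glottal Epenthesis: [edetodav] → [hedetodav]
3 Spirantization: [hedetodav] → [hezetozav]
4 Word-Final Devoicing: [hezetozav] → [hezetozaf]
Rule 1 changed 0 position(s).

0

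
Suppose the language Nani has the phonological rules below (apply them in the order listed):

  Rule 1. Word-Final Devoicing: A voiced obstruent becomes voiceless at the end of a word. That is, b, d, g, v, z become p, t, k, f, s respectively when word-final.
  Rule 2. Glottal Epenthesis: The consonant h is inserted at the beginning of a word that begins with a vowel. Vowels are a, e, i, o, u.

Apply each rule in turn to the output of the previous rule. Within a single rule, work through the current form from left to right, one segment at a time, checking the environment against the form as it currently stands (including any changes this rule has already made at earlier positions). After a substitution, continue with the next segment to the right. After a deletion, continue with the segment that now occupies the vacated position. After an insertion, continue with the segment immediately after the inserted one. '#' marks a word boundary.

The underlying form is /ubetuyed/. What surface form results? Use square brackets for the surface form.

[hubetuyet]

Rule 1 Word-Final Devoicing: [ubetuyed] → [ubetuyet]
Rule 2 Glottal Epenthesis: [ubetuyet] → [hubetuyet]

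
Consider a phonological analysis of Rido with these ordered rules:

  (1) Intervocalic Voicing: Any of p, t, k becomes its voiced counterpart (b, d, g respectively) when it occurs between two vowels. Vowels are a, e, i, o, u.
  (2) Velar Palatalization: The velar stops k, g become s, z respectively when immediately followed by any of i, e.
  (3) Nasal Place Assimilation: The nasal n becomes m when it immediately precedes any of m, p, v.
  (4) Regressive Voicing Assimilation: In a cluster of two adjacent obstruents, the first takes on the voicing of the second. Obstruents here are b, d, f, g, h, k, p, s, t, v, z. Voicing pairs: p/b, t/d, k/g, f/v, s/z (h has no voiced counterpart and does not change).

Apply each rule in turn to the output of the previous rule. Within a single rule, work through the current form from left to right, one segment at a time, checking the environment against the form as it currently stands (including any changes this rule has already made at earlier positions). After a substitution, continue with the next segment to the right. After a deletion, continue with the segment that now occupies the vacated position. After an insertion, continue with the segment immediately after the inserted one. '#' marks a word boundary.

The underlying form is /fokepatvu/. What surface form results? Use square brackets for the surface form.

(1) Intervocalic Voicing: [fokepatvu] → [fogebatvu]
(2) Velar Palatalization: [fogebatvu] → [fozebatvu]
(3) Nasal Place Assimilation: no change — [fozebatvu]
(4) Regressive Voicing Assimilation: [fozebatvu] → [fozebadvu]

[fozebadvu]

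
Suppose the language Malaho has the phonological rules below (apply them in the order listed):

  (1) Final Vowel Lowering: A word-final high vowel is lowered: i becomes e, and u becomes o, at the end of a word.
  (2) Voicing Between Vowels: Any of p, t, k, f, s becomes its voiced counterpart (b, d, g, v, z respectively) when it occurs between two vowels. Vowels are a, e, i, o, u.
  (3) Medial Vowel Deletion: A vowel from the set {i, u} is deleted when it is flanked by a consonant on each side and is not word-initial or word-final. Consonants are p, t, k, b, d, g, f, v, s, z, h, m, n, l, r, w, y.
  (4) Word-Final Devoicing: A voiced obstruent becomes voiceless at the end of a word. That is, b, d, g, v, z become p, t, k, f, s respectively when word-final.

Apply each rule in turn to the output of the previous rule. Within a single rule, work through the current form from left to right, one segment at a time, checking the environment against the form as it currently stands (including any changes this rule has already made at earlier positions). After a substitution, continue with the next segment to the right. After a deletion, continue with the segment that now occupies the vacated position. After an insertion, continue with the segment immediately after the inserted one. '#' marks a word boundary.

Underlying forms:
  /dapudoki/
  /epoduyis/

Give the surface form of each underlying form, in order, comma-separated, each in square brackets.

[dabdoge], [ebodys]

/dapudoki/:
  (1) Final Vowel Lowering: [dapudoki] → [dapudoke]
  (2) Voicing Between Vowels: [dapudoke] → [dabudoge]
  (3) Medial Vowel Deletion: [dabudoge] → [dabdoge]
  (4) Word-Final Devoicing: no change — [dabdoge]
/epoduyis/:
  (1) Final Vowel Lowering: no change — [epoduyis]
  (2) Voicing Between Vowels: [epoduyis] → [eboduyis]
  (3) Medial Vowel Deletion: [eboduyis] → [ebodys]
  (4) Word-Final Devoicing: no change — [ebodys]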